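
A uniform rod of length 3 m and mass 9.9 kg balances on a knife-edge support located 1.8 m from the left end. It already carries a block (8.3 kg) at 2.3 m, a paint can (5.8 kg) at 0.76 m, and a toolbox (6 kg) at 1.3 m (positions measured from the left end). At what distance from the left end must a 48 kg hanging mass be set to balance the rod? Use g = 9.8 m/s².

x ≈ 1.96 m from the left end

Sum moments about the knife-edge support (at 1.8 m from the left end) (the support reaction has zero arm there).
Beam weight: 9.9 × 9.8 = 97.02 N down at 1.5 m → arm 0.3 m, τ = 97.02 × 0.3 = 29.11 N·m counterclockwise.
Block: 8.3 × 9.8 = 81.34 N down at 2.3 m → arm 0.5 m, τ = 81.34 × 0.5 = 40.67 N·m clockwise.
Paint can: 5.8 × 9.8 = 56.84 N down at 0.76 m → arm 1.04 m, τ = 56.84 × 1.04 = 59.11 N·m counterclockwise.
Toolbox: 6 × 9.8 = 58.8 N down at 1.3 m → arm 0.5 m, τ = 58.8 × 0.5 = 29.4 N·m counterclockwise.
Net moment of existing loads = 76.95 N·m counterclockwise.
The hanging mass weighs 48 × 9.8 = 470.4 N and must supply an equal clockwise moment, so its lever arm about the knife-edge support is 76.95 / 470.4 = 0.164 m.
That puts it at 1.8 + 0.164 = 1.96 m from the left end.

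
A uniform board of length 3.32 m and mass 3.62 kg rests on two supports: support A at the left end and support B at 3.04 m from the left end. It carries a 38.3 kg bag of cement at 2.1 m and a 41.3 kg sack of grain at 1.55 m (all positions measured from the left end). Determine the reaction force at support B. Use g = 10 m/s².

Take moments about support A.
Beam weight: 3.62 × 10 = 36.2 N down at 1.66 m → arm 1.66 m, τ = 36.2 × 1.66 = 60.09 N·m clockwise.
Bag of cement: 38.3 × 10 = 383 N down at 2.1 m → arm 2.1 m, τ = 383 × 2.1 = 804.3 N·m clockwise.
Sack of grain: 41.3 × 10 = 413 N down at 1.55 m → arm 1.55 m, τ = 413 × 1.55 = 640.1 N·m clockwise.
Net load moment about support A = 1504 N·m clockwise.
Reaction R at support B is upward at 3.04 m, arm 3.04 m → moment R × 3.04 counterclockwise.
Balancing moments: R × 3.04 = 1504, giving R = 495 N.

R_B ≈ 495 N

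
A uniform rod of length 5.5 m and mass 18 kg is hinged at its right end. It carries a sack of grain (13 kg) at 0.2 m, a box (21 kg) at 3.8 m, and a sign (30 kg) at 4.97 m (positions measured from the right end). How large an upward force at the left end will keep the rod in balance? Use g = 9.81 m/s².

F ≈ 501 N

Choose the right end as the axis so the unknown pivot reaction has zero arm there.
Beam weight: 18 × 9.81 = 176.6 N down at 2.75 m → arm 2.75 m, τ = 176.6 × 2.75 = 485.6 N·m counterclockwise.
Sack of grain: 13 × 9.81 = 127.5 N down at 0.2 m → arm 0.2 m, τ = 127.5 × 0.2 = 25.5 N·m counterclockwise.
Box: 21 × 9.81 = 206 N down at 3.8 m → arm 3.8 m, τ = 206 × 3.8 = 782.8 N·m counterclockwise.
Sign: 30 × 9.81 = 294.3 N down at 4.97 m → arm 4.97 m, τ = 294.3 × 4.97 = 1463 N·m counterclockwise.
Net moment of the loads = 2757 N·m counterclockwise.
The upward force F acts at the left end, arm 5.5 m, giving F × 5.5 clockwise.
For rotational equilibrium, F × 5.5 = 2757, so F = 2757 / 5.5 = 501 N.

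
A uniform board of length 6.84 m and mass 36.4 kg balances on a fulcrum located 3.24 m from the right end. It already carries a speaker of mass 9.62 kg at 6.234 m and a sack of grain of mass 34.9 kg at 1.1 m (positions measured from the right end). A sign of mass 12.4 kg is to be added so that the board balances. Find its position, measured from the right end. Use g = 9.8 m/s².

x ≈ 6.41 m from the right end

About the fulcrum (at 3.24 m from the right end):
Beam weight: 36.4 × 9.8 = 356.7 N down at 3.42 m → arm 0.18 m, τ = 356.7 × 0.18 = 64.21 N·m counterclockwise.
Speaker: 9.62 × 9.8 = 94.28 N down at 6.234 m → arm 2.994 m, τ = 94.28 × 2.994 = 282.3 N·m counterclockwise.
Sack of grain: 34.9 × 9.8 = 342 N down at 1.1 m → arm 2.14 m, τ = 342 × 2.14 = 731.9 N·m clockwise.
Net moment of existing loads = 385.4 N·m clockwise.
The sign weighs 12.4 × 9.8 = 121.5 N and must supply an equal counterclockwise moment, so its lever arm about the fulcrum is 385.4 / 121.5 = 3.17 m.
That puts it at 3.24 + 3.17 = 6.41 m from the right end.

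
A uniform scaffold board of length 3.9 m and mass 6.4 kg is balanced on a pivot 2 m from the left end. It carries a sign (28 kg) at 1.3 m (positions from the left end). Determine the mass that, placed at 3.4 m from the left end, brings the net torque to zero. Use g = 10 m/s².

m ≈ 14.2 kg

Sum moments about the pivot (at 2 m from the left end) (the support reaction has zero arm there).
Beam weight: 6.4 × 10 = 64 N down at 1.95 m → arm 0.05 m, τ = 64 × 0.05 = 3.2 N·m counterclockwise.
Sign: 28 × 10 = 280 N down at 1.3 m → arm 0.7 m, τ = 280 × 0.7 = 196 N·m counterclockwise.
Net moment of known loads = 199.2 N·m counterclockwise.
An unknown mass m at 3.4 m has arm 1.4 m; its moment is m·g·1.4 clockwise.
For rotational equilibrium, m × 10 × 1.4 = 199.2, so m = 199.2 / (10 × 1.4) = 14.2 kg.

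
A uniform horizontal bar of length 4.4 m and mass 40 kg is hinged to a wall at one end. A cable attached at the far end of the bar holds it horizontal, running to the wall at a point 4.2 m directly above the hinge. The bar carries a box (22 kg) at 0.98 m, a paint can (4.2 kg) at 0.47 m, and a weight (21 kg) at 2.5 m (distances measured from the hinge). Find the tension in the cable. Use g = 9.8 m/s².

T ≈ 529 N

Take moments about the hinge.
Beam weight: 40 × 9.8 = 392 N down at 2.2 m → arm 2.2 m, τ = 392 × 2.2 = 862.4 N·m clockwise.
Box: 22 × 9.8 = 215.6 N down at 0.98 m → arm 0.98 m, τ = 215.6 × 0.98 = 211.3 N·m clockwise.
Paint can: 4.2 × 9.8 = 41.16 N down at 0.47 m → arm 0.47 m, τ = 41.16 × 0.47 = 19.35 N·m clockwise.
Weight: 21 × 9.8 = 205.8 N down at 2.5 m → arm 2.5 m, τ = 205.8 × 2.5 = 514.5 N·m clockwise.
Total clockwise load moment = 1608 N·m.
The cable tension T acts at 4.4 m; only its component perpendicular to the bar, T sinθ, produces torque. sinθ = h/√(h²+d²) = 4.2/√(4.2²+4.4²) = 0.6905.
Setting net torque to zero: T × 4.4 × 0.6905 = 1608 → T = 1608 / 3.038 = 529 N.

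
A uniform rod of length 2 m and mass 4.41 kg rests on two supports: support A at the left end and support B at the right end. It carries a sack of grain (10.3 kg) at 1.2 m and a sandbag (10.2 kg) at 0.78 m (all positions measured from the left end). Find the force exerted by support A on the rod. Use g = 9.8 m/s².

Taking torques about support B:
Beam weight: 4.41 × 9.8 = 43.22 N down at 1 m → arm 1 m, τ = 43.22 × 1 = 43.22 N·m counterclockwise.
Sack of grain: 10.3 × 9.8 = 100.9 N down at 1.2 m → arm 0.8 m, τ = 100.9 × 0.8 = 80.72 N·m counterclockwise.
Sandbag: 10.2 × 9.8 = 99.96 N down at 0.78 m → arm 1.22 m, τ = 99.96 × 1.22 = 122 N·m counterclockwise.
Net load moment about support B = 245.9 N·m counterclockwise.
Reaction R at support A is upward at 0 m, arm 2 m → moment R × 2 clockwise.
Στ = 0 ⇒ R × 2 = 245.9 ⇒ R = 123 N.

R_A ≈ 123 N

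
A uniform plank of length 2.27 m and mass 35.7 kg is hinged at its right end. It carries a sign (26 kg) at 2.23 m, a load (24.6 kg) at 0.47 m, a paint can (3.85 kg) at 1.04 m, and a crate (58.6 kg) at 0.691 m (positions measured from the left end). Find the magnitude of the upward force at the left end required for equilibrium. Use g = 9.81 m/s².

F ≈ 791 N

Taking torques about the right end:
Beam weight: 35.7 × 9.81 = 350.2 N down at 1.135 m → arm 1.135 m, τ = 350.2 × 1.135 = 397.5 N·m counterclockwise.
Sign: 26 × 9.81 = 255.1 N down at 2.23 m → arm 0.04 m, τ = 255.1 × 0.04 = 10.2 N·m counterclockwise.
Load: 24.6 × 9.81 = 241.3 N down at 0.47 m → arm 1.8 m, τ = 241.3 × 1.8 = 434.3 N·m counterclockwise.
Paint can: 3.85 × 9.81 = 37.77 N down at 1.04 m → arm 1.23 m, τ = 37.77 × 1.23 = 46.46 N·m counterclockwise.
Crate: 58.6 × 9.81 = 574.9 N down at 0.691 m → arm 1.579 m, τ = 574.9 × 1.579 = 907.8 N·m counterclockwise.
Net moment of the loads = 1796 N·m counterclockwise.
The upward force F acts at the left end, arm 2.27 m, giving F × 2.27 clockwise.
Setting net torque to zero: F × 2.27 = 1796 → F = 1796 / 2.27 = 791 N.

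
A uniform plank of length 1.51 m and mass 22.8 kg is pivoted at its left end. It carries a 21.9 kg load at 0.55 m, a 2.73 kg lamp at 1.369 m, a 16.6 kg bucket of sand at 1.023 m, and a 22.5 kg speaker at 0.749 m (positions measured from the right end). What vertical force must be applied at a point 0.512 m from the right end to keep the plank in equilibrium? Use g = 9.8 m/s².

F ≈ 627 N

Choose the left end as the axis so the unknown pivot reaction has zero arm there.
Beam weight: 22.8 × 9.8 = 223.4 N down at 0.755 m → arm 0.755 m, τ = 223.4 × 0.755 = 168.7 N·m clockwise.
Load: 21.9 × 9.8 = 214.6 N down at 0.55 m → arm 0.96 m, τ = 214.6 × 0.96 = 206 N·m clockwise.
Lamp: 2.73 × 9.8 = 26.75 N down at 1.369 m → arm 0.141 m, τ = 26.75 × 0.141 = 3.772 N·m clockwise.
Bucket of sand: 16.6 × 9.8 = 162.7 N down at 1.023 m → arm 0.487 m, τ = 162.7 × 0.487 = 79.23 N·m clockwise.
Speaker: 22.5 × 9.8 = 220.5 N down at 0.749 m → arm 0.761 m, τ = 220.5 × 0.761 = 167.8 N·m clockwise.
Net moment of the loads = 625.5 N·m clockwise.
The upward force F acts at a point 0.512 m from the right end, arm 0.998 m, giving F × 0.998 counterclockwise.
For rotational equilibrium, F × 0.998 = 625.5, so F = 625.5 / 0.998 = 627 N.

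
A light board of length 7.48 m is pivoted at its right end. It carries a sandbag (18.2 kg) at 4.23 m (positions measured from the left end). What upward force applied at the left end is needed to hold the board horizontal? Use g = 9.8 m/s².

F ≈ 77.5 N

Sum moments about the right end (the unknown pivot reaction has zero arm there).
Sandbag: 18.2 × 9.8 = 178.4 N down at 4.23 m → arm 3.25 m, τ = 178.4 × 3.25 = 579.8 N·m counterclockwise.
Net moment of the loads = 579.8 N·m counterclockwise.
The upward force F acts at the left end, arm 7.48 m, giving F × 7.48 clockwise.
Balancing moments: F × 7.48 = 579.8, giving F = 579.8 / 7.48 = 77.5 N.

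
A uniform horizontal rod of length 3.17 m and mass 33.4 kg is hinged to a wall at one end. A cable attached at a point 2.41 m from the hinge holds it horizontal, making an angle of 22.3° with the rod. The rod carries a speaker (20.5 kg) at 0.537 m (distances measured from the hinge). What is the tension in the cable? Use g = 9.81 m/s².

Sum moments about the hinge (the unknown hinge reaction has zero arm there).
Beam weight: 33.4 × 9.81 = 327.7 N down at 1.585 m → arm 1.585 m, τ = 327.7 × 1.585 = 519.4 N·m clockwise.
Speaker: 20.5 × 9.81 = 201.1 N down at 0.537 m → arm 0.537 m, τ = 201.1 × 0.537 = 108 N·m clockwise.
Total clockwise load moment = 627.4 N·m.
The cable tension T acts at 2.41 m; only its component perpendicular to the rod, T sinθ, produces torque. sin 22.3° = 0.3795.
Setting net torque to zero: T × 2.41 × 0.3795 = 627.4 → T = 627.4 / 0.9146 = 686 N.

T ≈ 686 N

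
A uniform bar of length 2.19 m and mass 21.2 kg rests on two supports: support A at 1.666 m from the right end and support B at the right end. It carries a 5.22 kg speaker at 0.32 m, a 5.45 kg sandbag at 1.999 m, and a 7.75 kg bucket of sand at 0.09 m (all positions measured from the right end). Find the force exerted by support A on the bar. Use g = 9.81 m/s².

Taking torques about support B:
Beam weight: 21.2 × 9.81 = 208 N down at 1.095 m → arm 1.095 m, τ = 208 × 1.095 = 227.8 N·m counterclockwise.
Speaker: 5.22 × 9.81 = 51.21 N down at 0.32 m → arm 0.32 m, τ = 51.21 × 0.32 = 16.39 N·m counterclockwise.
Sandbag: 5.45 × 9.81 = 53.46 N down at 1.999 m → arm 1.999 m, τ = 53.46 × 1.999 = 106.9 N·m counterclockwise.
Bucket of sand: 7.75 × 9.81 = 76.03 N down at 0.09 m → arm 0.09 m, τ = 76.03 × 0.09 = 6.843 N·m counterclockwise.
Net load moment about support B = 357.9 N·m counterclockwise.
Reaction R at support A is upward at 1.666 m, arm 1.666 m → moment R × 1.666 clockwise.
For rotational equilibrium, R × 1.666 = 357.9, so R = 215 N.

R_A ≈ 215 N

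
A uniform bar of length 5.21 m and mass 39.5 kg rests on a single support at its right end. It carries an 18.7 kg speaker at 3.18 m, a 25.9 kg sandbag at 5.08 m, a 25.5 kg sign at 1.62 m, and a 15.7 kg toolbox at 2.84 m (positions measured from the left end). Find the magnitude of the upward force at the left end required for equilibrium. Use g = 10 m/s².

Take moments about the right end.
Beam weight: 39.5 × 10 = 395 N down at 2.605 m → arm 2.605 m, τ = 395 × 2.605 = 1029 N·m counterclockwise.
Speaker: 18.7 × 10 = 187 N down at 3.18 m → arm 2.03 m, τ = 187 × 2.03 = 379.6 N·m counterclockwise.
Sandbag: 25.9 × 10 = 259 N down at 5.08 m → arm 0.13 m, τ = 259 × 0.13 = 33.67 N·m counterclockwise.
Sign: 25.5 × 10 = 255 N down at 1.62 m → arm 3.59 m, τ = 255 × 3.59 = 915.4 N·m counterclockwise.
Toolbox: 15.7 × 10 = 157 N down at 2.84 m → arm 2.37 m, τ = 157 × 2.37 = 372.1 N·m counterclockwise.
Net moment of the loads = 2730 N·m counterclockwise.
The upward force F acts at the left end, arm 5.21 m, giving F × 5.21 clockwise.
For rotational equilibrium, F × 5.21 = 2730, so F = 2730 / 5.21 = 524 N.

F ≈ 524 N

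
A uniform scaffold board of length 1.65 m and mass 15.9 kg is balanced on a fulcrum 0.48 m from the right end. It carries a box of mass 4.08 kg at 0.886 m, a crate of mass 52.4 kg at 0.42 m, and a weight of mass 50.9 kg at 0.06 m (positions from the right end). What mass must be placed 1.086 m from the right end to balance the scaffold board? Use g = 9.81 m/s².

m ≈ 28.7 kg

Taking torques about the fulcrum (at 0.48 m from the right end):
Beam weight: 15.9 × 9.81 = 156 N down at 0.825 m → arm 0.345 m, τ = 156 × 0.345 = 53.82 N·m counterclockwise.
Box: 4.08 × 9.81 = 40.02 N down at 0.886 m → arm 0.406 m, τ = 40.02 × 0.406 = 16.25 N·m counterclockwise.
Crate: 52.4 × 9.81 = 514 N down at 0.42 m → arm 0.06 m, τ = 514 × 0.06 = 30.84 N·m clockwise.
Weight: 50.9 × 9.81 = 499.3 N down at 0.06 m → arm 0.42 m, τ = 499.3 × 0.42 = 209.7 N·m clockwise.
Net moment of known loads = 170.5 N·m clockwise.
An unknown mass m at 1.086 m has arm 0.606 m; its moment is m·g·0.606 counterclockwise.
Setting net torque to zero: m × 9.81 × 0.606 = 170.5 → m = 170.5 / (9.81 × 0.606) = 28.7 kg.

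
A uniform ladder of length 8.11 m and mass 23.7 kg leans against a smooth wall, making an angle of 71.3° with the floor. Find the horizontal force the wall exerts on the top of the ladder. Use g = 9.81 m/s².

N_wall ≈ 39.3 N

Take moments about the foot of the ladder.
Ladder weight 23.7×9.81 = 232.5 N acts at 4.055 m along the ladder; its horizontal arm is 4.055·cos71.3° = 1.3 m → τ = 302.2 N·m clockwise.
Wall normal N acts horizontally at the top; its moment arm is the height L sinθ = 8.11·sin71.3° = 7.682 m, counterclockwise.
For rotational equilibrium, N × 7.682 = 302.2, so N = 39.3 N.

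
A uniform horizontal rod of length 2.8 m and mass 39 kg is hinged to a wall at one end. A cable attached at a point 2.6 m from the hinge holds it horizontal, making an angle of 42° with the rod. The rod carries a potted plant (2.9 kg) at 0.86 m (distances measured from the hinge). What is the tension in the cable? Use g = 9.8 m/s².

Choose the hinge as the axis so the unknown hinge reaction has zero arm there.
Beam weight: 39 × 9.8 = 382.2 N down at 1.4 m → arm 1.4 m, τ = 382.2 × 1.4 = 535.1 N·m clockwise.
Potted plant: 2.9 × 9.8 = 28.42 N down at 0.86 m → arm 0.86 m, τ = 28.42 × 0.86 = 24.44 N·m clockwise.
Total clockwise load moment = 559.5 N·m.
The cable tension T acts at 2.6 m; only its component perpendicular to the rod, T sinθ, produces torque. sin 42° = 0.6691.
Balancing moments: T × 2.6 × 0.6691 = 559.5, giving T = 559.5 / 1.74 = 322 N.

T ≈ 322 N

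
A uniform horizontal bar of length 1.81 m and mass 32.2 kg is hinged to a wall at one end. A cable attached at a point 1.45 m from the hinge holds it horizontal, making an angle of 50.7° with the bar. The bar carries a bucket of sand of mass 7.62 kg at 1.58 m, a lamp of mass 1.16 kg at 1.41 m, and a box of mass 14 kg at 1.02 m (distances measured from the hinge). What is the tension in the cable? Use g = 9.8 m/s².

Taking torques about the hinge:
Beam weight: 32.2 × 9.8 = 315.6 N down at 0.905 m → arm 0.905 m, τ = 315.6 × 0.905 = 285.6 N·m clockwise.
Bucket of sand: 7.62 × 9.8 = 74.68 N down at 1.58 m → arm 1.58 m, τ = 74.68 × 1.58 = 118 N·m clockwise.
Lamp: 1.16 × 9.8 = 11.37 N down at 1.41 m → arm 1.41 m, τ = 11.37 × 1.41 = 16.03 N·m clockwise.
Box: 14 × 9.8 = 137.2 N down at 1.02 m → arm 1.02 m, τ = 137.2 × 1.02 = 139.9 N·m clockwise.
Total clockwise load moment = 559.5 N·m.
The cable tension T acts at 1.45 m; only its component perpendicular to the bar, T sinθ, produces torque. sin 50.7° = 0.7738.
Balancing moments: T × 1.45 × 0.7738 = 559.5, giving T = 559.5 / 1.122 = 499 N.

T ≈ 499 N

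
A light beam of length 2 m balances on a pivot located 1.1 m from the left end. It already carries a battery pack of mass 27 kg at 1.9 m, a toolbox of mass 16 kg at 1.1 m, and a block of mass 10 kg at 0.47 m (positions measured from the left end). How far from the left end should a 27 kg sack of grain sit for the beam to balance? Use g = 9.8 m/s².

Choose the pivot (at 1.1 m from the left end) as the axis so the support reaction has zero arm there.
Battery pack: 27 × 9.8 = 264.6 N down at 1.9 m → arm 0.8 m, τ = 264.6 × 0.8 = 211.7 N·m clockwise.
Toolbox: acts at the pivot, moment arm 0 → no torque.
Block: 10 × 9.8 = 98 N down at 0.47 m → arm 0.63 m, τ = 98 × 0.63 = 61.74 N·m counterclockwise.
Net moment of existing loads = 150 N·m clockwise.
The sack of grain weighs 27 × 9.8 = 264.6 N and must supply an equal counterclockwise moment, so its lever arm about the pivot is 150 / 264.6 = 0.567 m.
That puts it at 1.1 − 0.567 = 0.533 m from the left end.

x ≈ 0.533 m from the left end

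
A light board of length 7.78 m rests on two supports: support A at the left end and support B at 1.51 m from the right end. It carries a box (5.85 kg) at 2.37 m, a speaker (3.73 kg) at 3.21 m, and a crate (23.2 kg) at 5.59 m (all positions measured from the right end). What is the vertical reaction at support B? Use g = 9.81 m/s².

R_B ≈ 156 N

Choose support A as the axis so its reaction then has zero moment arm.
Box: 5.85 × 9.81 = 57.39 N down at 2.37 m → arm 5.41 m, τ = 57.39 × 5.41 = 310.5 N·m clockwise.
Speaker: 3.73 × 9.81 = 36.59 N down at 3.21 m → arm 4.57 m, τ = 36.59 × 4.57 = 167.2 N·m clockwise.
Crate: 23.2 × 9.81 = 227.6 N down at 5.59 m → arm 2.19 m, τ = 227.6 × 2.19 = 498.4 N·m clockwise.
Net load moment about support A = 976.1 N·m clockwise.
Reaction R at support B is upward at 1.51 m, arm 6.27 m → moment R × 6.27 counterclockwise.
Setting net torque to zero: R × 6.27 = 976.1 → R = 156 N.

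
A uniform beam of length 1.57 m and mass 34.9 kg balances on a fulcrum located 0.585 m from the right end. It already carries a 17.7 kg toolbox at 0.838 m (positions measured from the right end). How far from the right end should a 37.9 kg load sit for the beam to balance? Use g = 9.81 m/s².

Choose the fulcrum (at 0.585 m from the right end) as the axis so the support reaction has zero arm there.
Beam weight: 34.9 × 9.81 = 342.4 N down at 0.785 m → arm 0.2 m, τ = 342.4 × 0.2 = 68.48 N·m counterclockwise.
Toolbox: 17.7 × 9.81 = 173.6 N down at 0.838 m → arm 0.253 m, τ = 173.6 × 0.253 = 43.92 N·m counterclockwise.
Net moment of existing loads = 112.4 N·m counterclockwise.
The load weighs 37.9 × 9.81 = 371.8 N and must supply an equal clockwise moment, so its lever arm about the fulcrum is 112.4 / 371.8 = 0.302 m.
That puts it at 0.585 − 0.302 = 0.283 m from the right end.

x ≈ 0.283 m from the right end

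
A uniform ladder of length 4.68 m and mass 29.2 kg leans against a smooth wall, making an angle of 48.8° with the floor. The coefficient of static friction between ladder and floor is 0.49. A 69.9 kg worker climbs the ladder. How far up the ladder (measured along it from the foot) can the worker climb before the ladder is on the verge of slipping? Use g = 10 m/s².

d ≈ 2.74 m

Take moments about the foot of the ladder.
Ladder weight 29.2×10 = 292 N acts at 2.34 m along the ladder; its horizontal arm is 2.34·cos48.8° = 1.541 m → τ = 450 N·m clockwise.
Worker weight 69.9×10 = 699 N at distance d → arm d·cos48.8° → τ = 699·d·0.6587 clockwise.
Wall normal N at the top has arm L sinθ = 3.521 m counterclockwise, so Στ = 0 gives N·3.521 = 450 + 460.4·d.
ΣFy = 0 ⇒ N_floor = 991 N, so the maximum friction is μ_s·N_floor = 0.49×991 = 485.6 N. ΣFx = 0 ⇒ N_wall = f, so at the slipping point N = 485.6 N.
Substituting: 485.6×3.521 = 450 + 460.4·d ⇒ d = (1710 − 450) / 460.4 = 2.74 m.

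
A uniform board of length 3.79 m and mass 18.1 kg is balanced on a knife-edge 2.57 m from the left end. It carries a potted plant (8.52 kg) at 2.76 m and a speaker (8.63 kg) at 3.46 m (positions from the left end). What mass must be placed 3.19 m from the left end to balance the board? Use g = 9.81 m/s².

m ≈ 4.71 kg

Taking torques about the knife-edge (at 2.57 m from the left end):
Beam weight: 18.1 × 9.81 = 177.6 N down at 1.895 m → arm 0.675 m, τ = 177.6 × 0.675 = 119.9 N·m counterclockwise.
Potted plant: 8.52 × 9.81 = 83.58 N down at 2.76 m → arm 0.19 m, τ = 83.58 × 0.19 = 15.88 N·m clockwise.
Speaker: 8.63 × 9.81 = 84.66 N down at 3.46 m → arm 0.89 m, τ = 84.66 × 0.89 = 75.35 N·m clockwise.
Net moment of known loads = 28.67 N·m counterclockwise.
An unknown mass m at 3.19 m has arm 0.62 m; its moment is m·g·0.62 clockwise.
Στ = 0 ⇒ m × 9.81 × 0.62 = 28.67 ⇒ m = 28.67 / (9.81 × 0.62) = 4.71 kg.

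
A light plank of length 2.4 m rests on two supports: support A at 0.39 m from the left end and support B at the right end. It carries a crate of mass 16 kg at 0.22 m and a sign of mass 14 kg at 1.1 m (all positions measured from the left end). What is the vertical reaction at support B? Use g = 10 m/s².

Taking torques about support A:
Crate: 16 × 10 = 160 N down at 0.22 m → arm 0.17 m, τ = 160 × 0.17 = 27.2 N·m counterclockwise.
Sign: 14 × 10 = 140 N down at 1.1 m → arm 0.71 m, τ = 140 × 0.71 = 99.4 N·m clockwise.
Net load moment about support A = 72.2 N·m clockwise.
Reaction R at support B is upward at 2.4 m, arm 2.01 m → moment R × 2.01 counterclockwise.
Στ = 0 ⇒ R × 2.01 = 72.2 ⇒ R = 35.9 N.

R_B ≈ 35.9 N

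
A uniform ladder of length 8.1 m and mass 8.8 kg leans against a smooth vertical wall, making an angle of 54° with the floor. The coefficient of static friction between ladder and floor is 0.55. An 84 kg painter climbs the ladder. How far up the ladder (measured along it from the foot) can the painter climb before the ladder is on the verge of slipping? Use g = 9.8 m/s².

Take moments about the foot of the ladder.
Ladder weight 8.8×9.8 = 86.24 N acts at 4.05 m along the ladder; its horizontal arm is 4.05·cos54° = 2.381 m → τ = 205.3 N·m clockwise.
Painter weight 84×9.8 = 823.2 N at distance d → arm d·cos54° → τ = 823.2·d·0.5878 clockwise.
Wall normal N at the top has arm L sinθ = 6.553 m counterclockwise, so Στ = 0 gives N·6.553 = 205.3 + 483.9·d.
ΣFy = 0 ⇒ N_floor = 909.4 N, so the maximum friction is μ_s·N_floor = 0.55×909.4 = 500.2 N. ΣFx = 0 ⇒ N_wall = f, so at the slipping point N = 500.2 N.
Substituting: 500.2×6.553 = 205.3 + 483.9·d ⇒ d = (3278 − 205.3) / 483.9 = 6.35 m.

d ≈ 6.35 m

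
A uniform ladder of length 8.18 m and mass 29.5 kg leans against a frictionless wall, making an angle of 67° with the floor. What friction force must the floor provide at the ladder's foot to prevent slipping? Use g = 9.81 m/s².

f ≈ 61.4 N

Sum moments about the foot of the ladder (the floor normal and friction both act there and drop out).
Ladder weight 29.5×9.81 = 289.4 N acts at 4.09 m along the ladder; its horizontal arm is 4.09·cos67° = 1.598 m → τ = 462.5 N·m clockwise.
Wall normal N acts horizontally at the top; its moment arm is the height L sinθ = 8.18·sin67° = 7.53 m, counterclockwise.
For rotational equilibrium, N × 7.53 = 462.5, so N = 61.4 N.
ΣFx = 0: friction at the foot balances the wall's push, so f = N_wall = 61.4 N.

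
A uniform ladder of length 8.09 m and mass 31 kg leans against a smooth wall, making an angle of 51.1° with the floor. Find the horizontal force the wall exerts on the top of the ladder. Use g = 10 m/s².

Take moments about the foot of the ladder.
Ladder weight 31×10 = 310 N acts at 4.045 m along the ladder; its horizontal arm is 4.045·cos51.1° = 2.54 m → τ = 787.4 N·m clockwise.
Wall normal N acts horizontally at the top; its moment arm is the height L sinθ = 8.09·sin51.1° = 6.296 m, counterclockwise.
Setting net torque to zero: N × 6.296 = 787.4 → N = 125 N.

N_wall ≈ 125 N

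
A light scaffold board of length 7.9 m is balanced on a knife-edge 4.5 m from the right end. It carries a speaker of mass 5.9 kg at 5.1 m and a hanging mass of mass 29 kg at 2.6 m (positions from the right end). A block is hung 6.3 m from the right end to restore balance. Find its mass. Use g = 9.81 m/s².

m ≈ 28.6 kg

Take moments about the knife-edge (at 4.5 m from the right end).
Speaker: 5.9 × 9.81 = 57.88 N down at 5.1 m → arm 0.6 m, τ = 57.88 × 0.6 = 34.73 N·m counterclockwise.
Hanging mass: 29 × 9.81 = 284.5 N down at 2.6 m → arm 1.9 m, τ = 284.5 × 1.9 = 540.5 N·m clockwise.
Net moment of known loads = 505.8 N·m clockwise.
An unknown mass m at 6.3 m has arm 1.8 m; its moment is m·g·1.8 counterclockwise.
Setting net torque to zero: m × 9.81 × 1.8 = 505.8 → m = 505.8 / (9.81 × 1.8) = 28.6 kg.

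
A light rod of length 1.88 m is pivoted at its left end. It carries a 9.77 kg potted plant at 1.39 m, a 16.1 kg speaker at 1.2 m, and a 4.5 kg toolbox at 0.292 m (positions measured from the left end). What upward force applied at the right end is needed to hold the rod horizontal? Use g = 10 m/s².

F ≈ 182 N

Choose the left end as the axis so the unknown pivot reaction has zero arm there.
Potted plant: 9.77 × 10 = 97.7 N down at 1.39 m → arm 1.39 m, τ = 97.7 × 1.39 = 135.8 N·m clockwise.
Speaker: 16.1 × 10 = 161 N down at 1.2 m → arm 1.2 m, τ = 161 × 1.2 = 193.2 N·m clockwise.
Toolbox: 4.5 × 10 = 45 N down at 0.292 m → arm 0.292 m, τ = 45 × 0.292 = 13.14 N·m clockwise.
Net moment of the loads = 342.1 N·m clockwise.
The upward force F acts at the right end, arm 1.88 m, giving F × 1.88 counterclockwise.
Balancing moments: F × 1.88 = 342.1, giving F = 342.1 / 1.88 = 182 N.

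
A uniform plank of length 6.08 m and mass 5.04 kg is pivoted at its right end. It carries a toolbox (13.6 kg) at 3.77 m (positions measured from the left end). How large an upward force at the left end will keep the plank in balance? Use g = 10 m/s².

Taking torques about the right end:
Beam weight: 5.04 × 10 = 50.4 N down at 3.04 m → arm 3.04 m, τ = 50.4 × 3.04 = 153.2 N·m counterclockwise.
Toolbox: 13.6 × 10 = 136 N down at 3.77 m → arm 2.31 m, τ = 136 × 2.31 = 314.2 N·m counterclockwise.
Net moment of the loads = 467.4 N·m counterclockwise.
The upward force F acts at the left end, arm 6.08 m, giving F × 6.08 clockwise.
For rotational equilibrium, F × 6.08 = 467.4, so F = 467.4 / 6.08 = 76.9 N.

F ≈ 76.9 N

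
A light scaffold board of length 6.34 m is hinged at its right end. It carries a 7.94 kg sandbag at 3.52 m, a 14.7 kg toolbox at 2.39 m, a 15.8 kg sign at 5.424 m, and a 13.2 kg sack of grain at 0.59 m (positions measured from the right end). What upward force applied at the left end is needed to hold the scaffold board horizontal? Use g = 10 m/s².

Sum moments about the right end (the unknown pivot reaction has zero arm there).
Sandbag: 7.94 × 10 = 79.4 N down at 3.52 m → arm 3.52 m, τ = 79.4 × 3.52 = 279.5 N·m counterclockwise.
Toolbox: 14.7 × 10 = 147 N down at 2.39 m → arm 2.39 m, τ = 147 × 2.39 = 351.3 N·m counterclockwise.
Sign: 15.8 × 10 = 158 N down at 5.424 m → arm 5.424 m, τ = 158 × 5.424 = 857 N·m counterclockwise.
Sack of grain: 13.2 × 10 = 132 N down at 0.59 m → arm 0.59 m, τ = 132 × 0.59 = 77.88 N·m counterclockwise.
Net moment of the loads = 1566 N·m counterclockwise.
The upward force F acts at the left end, arm 6.34 m, giving F × 6.34 clockwise.
Στ = 0 ⇒ F × 6.34 = 1566 ⇒ F = 1566 / 6.34 = 247 N.

F ≈ 247 N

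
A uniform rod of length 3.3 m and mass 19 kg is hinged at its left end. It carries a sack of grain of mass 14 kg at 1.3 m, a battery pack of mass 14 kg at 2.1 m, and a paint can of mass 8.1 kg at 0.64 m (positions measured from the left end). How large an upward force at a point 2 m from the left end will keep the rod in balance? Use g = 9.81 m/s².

Sum moments about the left end (the unknown pivot reaction has zero arm there).
Beam weight: 19 × 9.81 = 186.4 N down at 1.65 m → arm 1.65 m, τ = 186.4 × 1.65 = 307.6 N·m clockwise.
Sack of grain: 14 × 9.81 = 137.3 N down at 1.3 m → arm 1.3 m, τ = 137.3 × 1.3 = 178.5 N·m clockwise.
Battery pack: 14 × 9.81 = 137.3 N down at 2.1 m → arm 2.1 m, τ = 137.3 × 2.1 = 288.3 N·m clockwise.
Paint can: 8.1 × 9.81 = 79.46 N down at 0.64 m → arm 0.64 m, τ = 79.46 × 0.64 = 50.85 N·m clockwise.
Net moment of the loads = 825.3 N·m clockwise.
The upward force F acts at a point 2 m from the left end, arm 2 m, giving F × 2 counterclockwise.
For rotational equilibrium, F × 2 = 825.3, so F = 825.3 / 2 = 413 N.

F ≈ 413 N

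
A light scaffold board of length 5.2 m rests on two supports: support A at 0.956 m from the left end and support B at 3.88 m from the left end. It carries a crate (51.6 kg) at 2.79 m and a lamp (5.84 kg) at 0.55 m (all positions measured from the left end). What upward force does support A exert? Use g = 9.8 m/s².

R_A ≈ 254 N

Sum moments about support B (its reaction then has zero moment arm).
Crate: 51.6 × 9.8 = 505.7 N down at 2.79 m → arm 1.09 m, τ = 505.7 × 1.09 = 551.2 N·m counterclockwise.
Lamp: 5.84 × 9.8 = 57.23 N down at 0.55 m → arm 3.33 m, τ = 57.23 × 3.33 = 190.6 N·m counterclockwise.
Net load moment about support B = 741.8 N·m counterclockwise.
Reaction R at support A is upward at 0.956 m, arm 2.924 m → moment R × 2.924 clockwise.
Setting net torque to zero: R × 2.924 = 741.8 → R = 254 N.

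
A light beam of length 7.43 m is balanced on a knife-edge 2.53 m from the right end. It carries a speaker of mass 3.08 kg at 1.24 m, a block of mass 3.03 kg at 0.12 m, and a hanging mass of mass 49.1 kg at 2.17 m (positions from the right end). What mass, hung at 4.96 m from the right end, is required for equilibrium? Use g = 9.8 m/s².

m ≈ 11.9 kg

Take moments about the knife-edge (at 2.53 m from the right end).
Speaker: 3.08 × 9.8 = 30.18 N down at 1.24 m → arm 1.29 m, τ = 30.18 × 1.29 = 38.93 N·m clockwise.
Block: 3.03 × 9.8 = 29.69 N down at 0.12 m → arm 2.41 m, τ = 29.69 × 2.41 = 71.55 N·m clockwise.
Hanging mass: 49.1 × 9.8 = 481.2 N down at 2.17 m → arm 0.36 m, τ = 481.2 × 0.36 = 173.2 N·m clockwise.
Net moment of known loads = 283.7 N·m clockwise.
An unknown mass m at 4.96 m has arm 2.43 m; its moment is m·g·2.43 counterclockwise.
Στ = 0 ⇒ m × 9.8 × 2.43 = 283.7 ⇒ m = 283.7 / (9.8 × 2.43) = 11.9 kg.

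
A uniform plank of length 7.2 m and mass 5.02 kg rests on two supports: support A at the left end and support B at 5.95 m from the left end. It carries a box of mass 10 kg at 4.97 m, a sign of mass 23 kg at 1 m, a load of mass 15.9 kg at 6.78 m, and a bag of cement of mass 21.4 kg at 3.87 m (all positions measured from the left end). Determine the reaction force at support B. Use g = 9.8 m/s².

Taking torques about support A:
Beam weight: 5.02 × 9.8 = 49.2 N down at 3.6 m → arm 3.6 m, τ = 49.2 × 3.6 = 177.1 N·m clockwise.
Box: 10 × 9.8 = 98 N down at 4.97 m → arm 4.97 m, τ = 98 × 4.97 = 487.1 N·m clockwise.
Sign: 23 × 9.8 = 225.4 N down at 1 m → arm 1 m, τ = 225.4 × 1 = 225.4 N·m clockwise.
Load: 15.9 × 9.8 = 155.8 N down at 6.78 m → arm 6.78 m, τ = 155.8 × 6.78 = 1056 N·m clockwise.
Bag of cement: 21.4 × 9.8 = 209.7 N down at 3.87 m → arm 3.87 m, τ = 209.7 × 3.87 = 811.5 N·m clockwise.
Net load moment about support A = 2757 N·m clockwise.
Reaction R at support B is upward at 5.95 m, arm 5.95 m → moment R × 5.95 counterclockwise.
Setting net torque to zero: R × 5.95 = 2757 → R = 463 N.

R_B ≈ 463 N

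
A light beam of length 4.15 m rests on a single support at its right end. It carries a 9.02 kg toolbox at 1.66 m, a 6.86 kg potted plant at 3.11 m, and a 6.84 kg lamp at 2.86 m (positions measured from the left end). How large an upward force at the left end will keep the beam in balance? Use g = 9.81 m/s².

Take moments about the right end.
Toolbox: 9.02 × 9.81 = 88.49 N down at 1.66 m → arm 2.49 m, τ = 88.49 × 2.49 = 220.3 N·m counterclockwise.
Potted plant: 6.86 × 9.81 = 67.3 N down at 3.11 m → arm 1.04 m, τ = 67.3 × 1.04 = 69.99 N·m counterclockwise.
Lamp: 6.84 × 9.81 = 67.1 N down at 2.86 m → arm 1.29 m, τ = 67.1 × 1.29 = 86.56 N·m counterclockwise.
Net moment of the loads = 376.9 N·m counterclockwise.
The upward force F acts at the left end, arm 4.15 m, giving F × 4.15 clockwise.
For rotational equilibrium, F × 4.15 = 376.9, so F = 376.9 / 4.15 = 90.8 N.

F ≈ 90.8 N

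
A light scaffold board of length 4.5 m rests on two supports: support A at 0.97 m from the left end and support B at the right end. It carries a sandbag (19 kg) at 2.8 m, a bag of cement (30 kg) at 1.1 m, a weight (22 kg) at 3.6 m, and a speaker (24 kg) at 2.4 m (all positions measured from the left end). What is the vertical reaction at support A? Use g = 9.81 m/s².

R_A ≈ 568 N

Take moments about support B.
Sandbag: 19 × 9.81 = 186.4 N down at 2.8 m → arm 1.7 m, τ = 186.4 × 1.7 = 316.9 N·m counterclockwise.
Bag of cement: 30 × 9.81 = 294.3 N down at 1.1 m → arm 3.4 m, τ = 294.3 × 3.4 = 1001 N·m counterclockwise.
Weight: 22 × 9.81 = 215.8 N down at 3.6 m → arm 0.9 m, τ = 215.8 × 0.9 = 194.2 N·m counterclockwise.
Speaker: 24 × 9.81 = 235.4 N down at 2.4 m → arm 2.1 m, τ = 235.4 × 2.1 = 494.3 N·m counterclockwise.
Net load moment about support B = 2006 N·m counterclockwise.
Reaction R at support A is upward at 0.97 m, arm 3.53 m → moment R × 3.53 clockwise.
Setting net torque to zero: R × 3.53 = 2006 → R = 568 N.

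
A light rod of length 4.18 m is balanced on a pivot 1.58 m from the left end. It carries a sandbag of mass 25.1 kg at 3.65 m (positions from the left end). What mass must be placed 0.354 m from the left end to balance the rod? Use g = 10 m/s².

m ≈ 42.4 kg

Sum moments about the pivot (at 1.58 m from the left end) (the support reaction has zero arm there).
Sandbag: 25.1 × 10 = 251 N down at 3.65 m → arm 2.07 m, τ = 251 × 2.07 = 519.6 N·m clockwise.
Net moment of known loads = 519.6 N·m clockwise.
An unknown mass m at 0.354 m has arm 1.226 m; its moment is m·g·1.226 counterclockwise.
Balancing moments: m × 10 × 1.226 = 519.6, giving m = 519.6 / (10 × 1.226) = 42.4 kg.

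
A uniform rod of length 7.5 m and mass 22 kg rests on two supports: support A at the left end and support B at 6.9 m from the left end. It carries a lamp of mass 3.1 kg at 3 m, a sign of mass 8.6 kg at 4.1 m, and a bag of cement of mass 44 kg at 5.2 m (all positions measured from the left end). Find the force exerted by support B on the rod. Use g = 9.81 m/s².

R_B ≈ 506 N

Taking torques about support A:
Beam weight: 22 × 9.81 = 215.8 N down at 3.75 m → arm 3.75 m, τ = 215.8 × 3.75 = 809.2 N·m clockwise.
Lamp: 3.1 × 9.81 = 30.41 N down at 3 m → arm 3 m, τ = 30.41 × 3 = 91.23 N·m clockwise.
Sign: 8.6 × 9.81 = 84.37 N down at 4.1 m → arm 4.1 m, τ = 84.37 × 4.1 = 345.9 N·m clockwise.
Bag of cement: 44 × 9.81 = 431.6 N down at 5.2 m → arm 5.2 m, τ = 431.6 × 5.2 = 2244 N·m clockwise.
Net load moment about support A = 3490 N·m clockwise.
Reaction R at support B is upward at 6.9 m, arm 6.9 m → moment R × 6.9 counterclockwise.
Στ = 0 ⇒ R × 6.9 = 3490 ⇒ R = 506 N.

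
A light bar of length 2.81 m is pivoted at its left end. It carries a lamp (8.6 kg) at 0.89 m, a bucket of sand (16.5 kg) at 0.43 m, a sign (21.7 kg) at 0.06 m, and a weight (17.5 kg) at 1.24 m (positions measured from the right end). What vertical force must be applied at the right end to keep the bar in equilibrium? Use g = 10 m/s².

Sum moments about the left end (the unknown pivot reaction has zero arm there).
Lamp: 8.6 × 10 = 86 N down at 0.89 m → arm 1.92 m, τ = 86 × 1.92 = 165.1 N·m clockwise.
Bucket of sand: 16.5 × 10 = 165 N down at 0.43 m → arm 2.38 m, τ = 165 × 2.38 = 392.7 N·m clockwise.
Sign: 21.7 × 10 = 217 N down at 0.06 m → arm 2.75 m, τ = 217 × 2.75 = 596.8 N·m clockwise.
Weight: 17.5 × 10 = 175 N down at 1.24 m → arm 1.57 m, τ = 175 × 1.57 = 274.8 N·m clockwise.
Net moment of the loads = 1429 N·m clockwise.
The upward force F acts at the right end, arm 2.81 m, giving F × 2.81 counterclockwise.
Balancing moments: F × 2.81 = 1429, giving F = 1429 / 2.81 = 509 N.

F ≈ 509 N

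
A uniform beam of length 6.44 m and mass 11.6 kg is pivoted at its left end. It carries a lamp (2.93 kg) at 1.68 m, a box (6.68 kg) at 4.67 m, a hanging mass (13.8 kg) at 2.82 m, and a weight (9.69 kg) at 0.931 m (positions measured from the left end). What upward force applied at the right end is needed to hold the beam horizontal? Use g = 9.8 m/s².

About the left end:
Beam weight: 11.6 × 9.8 = 113.7 N down at 3.22 m → arm 3.22 m, τ = 113.7 × 3.22 = 366.1 N·m clockwise.
Lamp: 2.93 × 9.8 = 28.71 N down at 1.68 m → arm 1.68 m, τ = 28.71 × 1.68 = 48.23 N·m clockwise.
Box: 6.68 × 9.8 = 65.46 N down at 4.67 m → arm 4.67 m, τ = 65.46 × 4.67 = 305.7 N·m clockwise.
Hanging mass: 13.8 × 9.8 = 135.2 N down at 2.82 m → arm 2.82 m, τ = 135.2 × 2.82 = 381.3 N·m clockwise.
Weight: 9.69 × 9.8 = 94.96 N down at 0.931 m → arm 0.931 m, τ = 94.96 × 0.931 = 88.41 N·m clockwise.
Net moment of the loads = 1190 N·m clockwise.
The upward force F acts at the right end, arm 6.44 m, giving F × 6.44 counterclockwise.
Balancing moments: F × 6.44 = 1190, giving F = 1190 / 6.44 = 185 N.

F ≈ 185 N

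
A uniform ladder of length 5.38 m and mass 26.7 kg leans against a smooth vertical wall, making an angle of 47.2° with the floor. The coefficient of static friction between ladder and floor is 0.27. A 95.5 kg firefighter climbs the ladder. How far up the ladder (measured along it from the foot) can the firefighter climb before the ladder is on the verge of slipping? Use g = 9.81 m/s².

Sum moments about the foot of the ladder (the floor normal and friction both act there and drop out).
Ladder weight 26.7×9.81 = 261.9 N acts at 2.69 m along the ladder; its horizontal arm is 2.69·cos47.2° = 1.828 m → τ = 478.8 N·m clockwise.
Firefighter weight 95.5×9.81 = 936.9 N at distance d → arm d·cos47.2° → τ = 936.9·d·0.6794 clockwise.
Wall normal N at the top has arm L sinθ = 3.947 m counterclockwise, so Στ = 0 gives N·3.947 = 478.8 + 636.5·d.
ΣFy = 0 ⇒ N_floor = 1199 N, so the maximum friction is μ_s·N_floor = 0.27×1199 = 323.7 N. ΣFx = 0 ⇒ N_wall = f, so at the slipping point N = 323.7 N.
Substituting: 323.7×3.947 = 478.8 + 636.5·d ⇒ d = (1278 − 478.8) / 636.5 = 1.26 m.

d ≈ 1.26 m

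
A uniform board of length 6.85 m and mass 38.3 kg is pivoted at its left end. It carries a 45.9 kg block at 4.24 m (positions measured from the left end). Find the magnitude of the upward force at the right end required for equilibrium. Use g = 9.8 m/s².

F ≈ 466 N

Taking torques about the left end:
Beam weight: 38.3 × 9.8 = 375.3 N down at 3.425 m → arm 3.425 m, τ = 375.3 × 3.425 = 1285 N·m clockwise.
Block: 45.9 × 9.8 = 449.8 N down at 4.24 m → arm 4.24 m, τ = 449.8 × 4.24 = 1907 N·m clockwise.
Net moment of the loads = 3192 N·m clockwise.
The upward force F acts at the right end, arm 6.85 m, giving F × 6.85 counterclockwise.
Setting net torque to zero: F × 6.85 = 3192 → F = 3192 / 6.85 = 466 N.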